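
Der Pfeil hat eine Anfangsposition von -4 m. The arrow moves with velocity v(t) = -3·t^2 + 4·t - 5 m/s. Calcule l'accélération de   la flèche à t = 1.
En partant de la vitesse v(t) = -3·t^2 + 4·t - 5, nous prenons 1 dérivée. En dérivant la vitesse, nous obtenons l'accélération: a(t) = 4 - 6·t. Nous avons l'accélération a(t) = 4 - 6·t. En substituant t = 1: a(1) = -2.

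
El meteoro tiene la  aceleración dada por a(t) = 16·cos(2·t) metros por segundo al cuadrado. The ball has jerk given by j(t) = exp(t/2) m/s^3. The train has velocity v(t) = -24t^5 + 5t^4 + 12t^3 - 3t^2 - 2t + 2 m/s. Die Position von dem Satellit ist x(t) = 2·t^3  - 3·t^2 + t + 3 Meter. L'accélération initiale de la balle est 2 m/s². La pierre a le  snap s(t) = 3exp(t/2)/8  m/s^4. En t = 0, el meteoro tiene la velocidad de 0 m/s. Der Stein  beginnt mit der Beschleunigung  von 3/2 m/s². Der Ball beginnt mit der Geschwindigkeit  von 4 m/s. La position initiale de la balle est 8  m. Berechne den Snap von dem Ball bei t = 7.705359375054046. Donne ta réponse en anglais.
Starting from jerk j(t) = exp(t/2), we take 1 derivative. Taking d/dt of j(t), we find s(t) = exp(t/2)/2. From the given snap equation s(t) = exp(t/2)/2, we substitute t = 7.705359375054046 to get s = 23.5595794149619.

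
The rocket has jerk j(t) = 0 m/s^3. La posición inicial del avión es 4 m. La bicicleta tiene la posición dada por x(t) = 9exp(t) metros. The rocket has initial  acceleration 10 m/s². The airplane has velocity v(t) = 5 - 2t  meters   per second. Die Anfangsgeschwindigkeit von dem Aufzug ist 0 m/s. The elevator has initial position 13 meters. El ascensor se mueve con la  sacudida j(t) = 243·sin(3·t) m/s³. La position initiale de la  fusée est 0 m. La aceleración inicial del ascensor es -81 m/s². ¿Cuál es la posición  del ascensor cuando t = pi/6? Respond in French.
Nous devons trouver la primitive de notre équation du jerk j(t) = 243·sin(3·t) 3 fois. L'intégrale du jerk, avec a(0) = -81, donne l'accélération: a(t) = -81·cos(3·t). La primitive de l'accélération est la vitesse. En utilisant v(0) = 0, nous obtenons v(t) = -27·sin(3·t). L'intégrale de la vitesse, avec x(0) = 13, donne la position: x(t) = 9·cos(3·t) + 4. En utilisant x(t) = 9·cos(3·t) + 4 et en substituant t = pi/6, nous trouvons x = 4.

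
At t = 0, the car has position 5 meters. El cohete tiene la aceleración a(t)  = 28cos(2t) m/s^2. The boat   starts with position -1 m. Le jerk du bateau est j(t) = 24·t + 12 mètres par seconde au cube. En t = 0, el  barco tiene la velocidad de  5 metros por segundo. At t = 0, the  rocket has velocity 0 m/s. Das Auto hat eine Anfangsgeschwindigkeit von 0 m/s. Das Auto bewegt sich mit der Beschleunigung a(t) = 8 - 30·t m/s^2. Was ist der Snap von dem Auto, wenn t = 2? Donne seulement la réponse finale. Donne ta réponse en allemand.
Der Snap bei t = 2 ist s = 0.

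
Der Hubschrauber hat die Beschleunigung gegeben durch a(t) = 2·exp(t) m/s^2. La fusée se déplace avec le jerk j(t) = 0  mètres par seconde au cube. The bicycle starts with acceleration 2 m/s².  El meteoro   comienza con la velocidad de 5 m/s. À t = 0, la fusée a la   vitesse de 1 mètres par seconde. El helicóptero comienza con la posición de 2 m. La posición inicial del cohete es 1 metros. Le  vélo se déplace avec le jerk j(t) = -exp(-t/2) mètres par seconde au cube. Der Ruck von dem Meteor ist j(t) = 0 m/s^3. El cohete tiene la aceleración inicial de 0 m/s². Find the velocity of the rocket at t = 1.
Starting from jerk j(t) = 0, we take 2 antiderivatives. The integral of jerk, with a(0) = 0, gives acceleration: a(t) = 0. Finding the integral of a(t) and using v(0) = 1: v(t) = 1. Using v(t) = 1 and substituting t = 1, we find v = 1.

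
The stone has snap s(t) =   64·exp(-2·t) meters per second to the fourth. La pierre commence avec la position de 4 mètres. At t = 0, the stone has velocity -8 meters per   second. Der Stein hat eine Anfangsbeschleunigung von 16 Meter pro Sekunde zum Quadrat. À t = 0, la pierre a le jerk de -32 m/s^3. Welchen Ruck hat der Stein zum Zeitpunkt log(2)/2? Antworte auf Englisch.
We must find the antiderivative of our snap equation s(t) = 64·exp(-2·t) 1 time. Finding the integral of s(t) and using j(0) = -32: j(t) = -32·exp(-2·t). Using j(t) = -32·exp(-2·t) and substituting t = log(2)/2, we find j = -16.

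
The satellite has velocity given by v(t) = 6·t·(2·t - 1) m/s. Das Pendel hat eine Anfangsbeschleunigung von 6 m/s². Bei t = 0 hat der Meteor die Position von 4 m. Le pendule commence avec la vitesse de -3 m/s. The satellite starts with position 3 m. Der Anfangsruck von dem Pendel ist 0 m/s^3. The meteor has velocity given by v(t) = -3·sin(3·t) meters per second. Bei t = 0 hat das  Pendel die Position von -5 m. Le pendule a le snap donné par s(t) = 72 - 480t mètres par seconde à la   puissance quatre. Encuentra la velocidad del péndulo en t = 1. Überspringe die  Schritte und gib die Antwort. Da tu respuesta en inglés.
At t = 1, v = -5.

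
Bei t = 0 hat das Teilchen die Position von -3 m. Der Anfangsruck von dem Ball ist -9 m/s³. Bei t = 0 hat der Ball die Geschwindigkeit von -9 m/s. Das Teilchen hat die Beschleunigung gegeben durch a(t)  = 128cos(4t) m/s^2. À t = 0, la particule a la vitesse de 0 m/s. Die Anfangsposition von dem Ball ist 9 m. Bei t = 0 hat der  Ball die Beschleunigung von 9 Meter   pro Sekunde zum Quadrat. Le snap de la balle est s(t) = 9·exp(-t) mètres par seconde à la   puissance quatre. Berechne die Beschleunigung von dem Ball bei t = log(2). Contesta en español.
Necesitamos integrar nuestra ecuación del snap s(t) = 9·exp(-t) 2 veces. La antiderivada del snap, con j(0) = -9, da la sacudida: j(t) = -9·exp(-t). La integral de la sacudida es la aceleración. Usando a(0) = 9, obtenemos a(t) = 9·exp(-t). Usando a(t) = 9·exp(-t) y sustituyendo t = log(2), encontramos a = 9/2.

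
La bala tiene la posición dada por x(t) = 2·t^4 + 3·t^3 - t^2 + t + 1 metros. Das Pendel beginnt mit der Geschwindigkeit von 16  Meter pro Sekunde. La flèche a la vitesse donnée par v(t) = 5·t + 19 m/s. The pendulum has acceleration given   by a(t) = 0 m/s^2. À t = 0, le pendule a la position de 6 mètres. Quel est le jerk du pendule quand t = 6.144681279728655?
En partant de l'accélération a(t) = 0, nous prenons 1 dérivée. En dérivant l'accélération, nous obtenons le jerk: j(t) = 0. Nous avons le jerk j(t) = 0. En substituant t = 6.144681279728655: j(6.144681279728655) = 0.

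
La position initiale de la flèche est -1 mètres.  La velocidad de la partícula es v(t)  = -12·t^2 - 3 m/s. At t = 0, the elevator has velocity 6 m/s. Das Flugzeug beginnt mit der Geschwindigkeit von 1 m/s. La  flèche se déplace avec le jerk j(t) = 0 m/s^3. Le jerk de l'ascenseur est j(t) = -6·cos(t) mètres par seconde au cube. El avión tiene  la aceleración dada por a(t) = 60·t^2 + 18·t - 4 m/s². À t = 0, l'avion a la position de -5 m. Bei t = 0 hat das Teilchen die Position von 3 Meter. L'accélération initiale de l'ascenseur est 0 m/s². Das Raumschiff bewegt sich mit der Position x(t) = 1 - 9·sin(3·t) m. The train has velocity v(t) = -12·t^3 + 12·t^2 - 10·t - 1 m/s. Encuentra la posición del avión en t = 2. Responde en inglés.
Starting from acceleration a(t) = 60·t^2 + 18·t - 4, we take 2 integrals. The integral of acceleration is velocity. Using v(0) = 1, we get v(t) = 20·t^3 + 9·t^2 - 4·t + 1. The integral of velocity, with x(0) = -5, gives position: x(t) = 5·t^4 + 3·t^3 - 2·t^2 + t - 5. From the given position equation x(t) = 5·t^4 + 3·t^3 - 2·t^2 + t - 5, we substitute t = 2 to get x = 93.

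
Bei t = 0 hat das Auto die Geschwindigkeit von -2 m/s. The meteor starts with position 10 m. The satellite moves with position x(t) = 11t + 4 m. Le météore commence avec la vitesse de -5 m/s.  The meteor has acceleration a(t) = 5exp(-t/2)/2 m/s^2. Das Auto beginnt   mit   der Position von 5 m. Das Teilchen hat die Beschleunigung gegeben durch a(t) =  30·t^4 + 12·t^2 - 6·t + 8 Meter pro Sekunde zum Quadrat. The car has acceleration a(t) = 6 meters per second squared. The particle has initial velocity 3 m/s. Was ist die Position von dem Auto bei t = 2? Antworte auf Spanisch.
Debemos encontrar la antiderivada de nuestra ecuación de la aceleración a(t) = 6 2 veces. La integral de la aceleración es la velocidad. Usando v(0) = -2, obtenemos v(t) = 6·t - 2. La antiderivada de la velocidad es la posición. Usando x(0) = 5, obtenemos x(t) = 3·t^2 - 2·t + 5. Tenemos la posición x(t) = 3·t^2 - 2·t + 5. Sustituyendo t = 2: x(2) = 13.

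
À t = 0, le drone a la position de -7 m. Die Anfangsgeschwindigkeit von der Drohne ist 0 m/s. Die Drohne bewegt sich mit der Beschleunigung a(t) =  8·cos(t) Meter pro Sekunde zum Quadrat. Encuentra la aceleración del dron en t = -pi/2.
De la ecuación de la aceleración a(t) = 8·cos(t), sustituimos t = -pi/2 para obtener a = 0.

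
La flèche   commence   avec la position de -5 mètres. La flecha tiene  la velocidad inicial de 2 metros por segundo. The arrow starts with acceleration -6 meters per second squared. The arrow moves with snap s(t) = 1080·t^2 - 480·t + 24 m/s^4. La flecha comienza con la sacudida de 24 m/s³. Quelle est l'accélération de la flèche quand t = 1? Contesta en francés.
Nous devons trouver la primitive de notre équation du snap s(t) = 1080·t^2 - 480·t + 24 2 fois. En intégrant le snap et en utilisant la condition initiale j(0) = 24, nous obtenons j(t) = 360·t^3 - 240·t^2 + 24·t + 24. En intégrant le jerk et en utilisant la condition initiale a(0) = -6, nous obtenons a(t) = 90·t^4 - 80·t^3 + 12·t^2 + 24·t - 6. En utilisant a(t) = 90·t^4 - 80·t^3 + 12·t^2 + 24·t - 6 et en substituant t = 1, nous trouvons a = 40.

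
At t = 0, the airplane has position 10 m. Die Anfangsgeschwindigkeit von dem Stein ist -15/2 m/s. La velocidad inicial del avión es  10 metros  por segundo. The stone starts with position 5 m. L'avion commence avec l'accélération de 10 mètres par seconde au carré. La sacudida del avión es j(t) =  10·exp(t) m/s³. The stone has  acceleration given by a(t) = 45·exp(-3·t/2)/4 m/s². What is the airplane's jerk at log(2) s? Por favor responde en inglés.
We have jerk j(t) = 10·exp(t). Substituting t = log(2): j(log(2)) = 20.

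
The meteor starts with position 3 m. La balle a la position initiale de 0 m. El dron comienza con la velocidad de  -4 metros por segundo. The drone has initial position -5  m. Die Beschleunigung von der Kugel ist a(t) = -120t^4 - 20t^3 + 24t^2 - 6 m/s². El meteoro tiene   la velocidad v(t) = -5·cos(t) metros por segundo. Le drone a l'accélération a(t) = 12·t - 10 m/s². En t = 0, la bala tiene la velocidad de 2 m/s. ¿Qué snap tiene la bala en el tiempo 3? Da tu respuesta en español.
Para resolver esto, necesitamos tomar 2 derivadas de nuestra ecuación de la aceleración a(t) = -120·t^4 - 20·t^3 + 24·t^2 - 6. Tomando d/dt de a(t), encontramos j(t) = -480·t^3 - 60·t^2 + 48·t. Tomando d/dt de j(t), encontramos s(t) = -1440·t^2 - 120·t + 48. Tenemos el snap s(t) = -1440·t^2 - 120·t + 48. Sustituyendo t = 3: s(3) = -13272.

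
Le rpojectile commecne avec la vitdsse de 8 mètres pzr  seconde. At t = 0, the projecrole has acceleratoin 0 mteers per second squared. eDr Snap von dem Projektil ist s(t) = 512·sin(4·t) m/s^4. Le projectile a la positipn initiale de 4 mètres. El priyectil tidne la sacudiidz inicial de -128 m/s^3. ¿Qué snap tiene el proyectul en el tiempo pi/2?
Tenemos el snap s(t) = 512·sin(4·t). Sustituyendo t = pi/2: s(pi/2) = 0.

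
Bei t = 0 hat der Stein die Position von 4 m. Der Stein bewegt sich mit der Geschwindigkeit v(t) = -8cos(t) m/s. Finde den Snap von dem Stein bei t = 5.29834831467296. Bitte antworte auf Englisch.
We must differentiate our velocity equation v(t) = -8·cos(t) 3 times. The derivative of velocity gives acceleration: a(t) = 8·sin(t). Differentiating acceleration, we get jerk: j(t) = 8·cos(t). The derivative of jerk gives snap: s(t) = -8·sin(t). From the given snap equation s(t) = -8·sin(t), we substitute t = 5.29834831467296 to get s = 6.66545566819991.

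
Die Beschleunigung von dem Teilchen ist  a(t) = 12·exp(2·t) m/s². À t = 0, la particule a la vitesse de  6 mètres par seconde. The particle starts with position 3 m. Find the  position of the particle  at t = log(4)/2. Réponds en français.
Pour résoudre ceci, nous devons prendre 2 intégrales de notre équation de l'accélération a(t) = 12·exp(2·t). En intégrant l'accélération et en utilisant la condition initiale v(0) = 6, nous obtenons v(t) = 6·exp(2·t). En intégrant la vitesse et en utilisant la condition initiale x(0) = 3, nous obtenons x(t) = 3·exp(2·t). En utilisant x(t) = 3·exp(2·t) et en substituant t = log(4)/2, nous trouvons x = 12.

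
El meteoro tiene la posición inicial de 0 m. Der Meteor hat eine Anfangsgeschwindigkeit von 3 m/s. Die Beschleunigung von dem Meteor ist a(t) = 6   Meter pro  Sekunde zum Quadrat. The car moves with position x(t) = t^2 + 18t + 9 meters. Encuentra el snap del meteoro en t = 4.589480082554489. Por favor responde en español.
Debemos derivar nuestra ecuación de la aceleración a(t) = 6 2 veces. La derivada de la aceleración da la sacudida: j(t) = 0. Derivando la sacudida, obtenemos el snap: s(t) = 0. Tenemos el snap s(t) = 0. Sustituyendo t = 4.589480082554489: s(4.589480082554489) = 0.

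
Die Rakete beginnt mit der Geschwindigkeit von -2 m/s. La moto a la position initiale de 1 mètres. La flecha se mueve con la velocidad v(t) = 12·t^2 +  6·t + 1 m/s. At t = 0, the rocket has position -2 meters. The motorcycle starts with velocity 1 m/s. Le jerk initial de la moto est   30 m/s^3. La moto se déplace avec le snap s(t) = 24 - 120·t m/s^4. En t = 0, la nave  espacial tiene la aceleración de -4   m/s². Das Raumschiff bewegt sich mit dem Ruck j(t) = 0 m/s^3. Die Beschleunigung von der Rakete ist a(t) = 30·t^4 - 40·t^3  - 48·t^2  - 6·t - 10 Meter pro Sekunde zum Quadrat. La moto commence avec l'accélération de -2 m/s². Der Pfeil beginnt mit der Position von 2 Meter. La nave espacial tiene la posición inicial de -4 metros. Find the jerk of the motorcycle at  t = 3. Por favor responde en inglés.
We need to integrate our snap equation s(t) = 24 - 120·t 1 time. Finding the antiderivative of s(t) and using j(0) = 30: j(t) = -60·t^2 + 24·t + 30. Using j(t) = -60·t^2 + 24·t + 30 and substituting t = 3, we find j = -438.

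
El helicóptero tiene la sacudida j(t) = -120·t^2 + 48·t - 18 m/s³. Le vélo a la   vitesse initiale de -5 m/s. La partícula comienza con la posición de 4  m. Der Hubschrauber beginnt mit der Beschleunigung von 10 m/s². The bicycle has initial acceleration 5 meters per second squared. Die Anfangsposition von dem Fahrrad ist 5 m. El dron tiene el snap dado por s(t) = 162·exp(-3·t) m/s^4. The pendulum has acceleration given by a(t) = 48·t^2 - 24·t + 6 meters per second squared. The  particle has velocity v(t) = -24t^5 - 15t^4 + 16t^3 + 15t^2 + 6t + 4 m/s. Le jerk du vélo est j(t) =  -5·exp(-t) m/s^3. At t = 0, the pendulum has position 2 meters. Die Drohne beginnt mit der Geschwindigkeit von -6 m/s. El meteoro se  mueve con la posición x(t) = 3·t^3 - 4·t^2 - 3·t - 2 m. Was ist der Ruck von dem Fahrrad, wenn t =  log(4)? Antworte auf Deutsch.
Wir haben den Ruck j(t) = -5·exp(-t). Durch Einsetzen von t = log(4): j(log(4)) = -5/4.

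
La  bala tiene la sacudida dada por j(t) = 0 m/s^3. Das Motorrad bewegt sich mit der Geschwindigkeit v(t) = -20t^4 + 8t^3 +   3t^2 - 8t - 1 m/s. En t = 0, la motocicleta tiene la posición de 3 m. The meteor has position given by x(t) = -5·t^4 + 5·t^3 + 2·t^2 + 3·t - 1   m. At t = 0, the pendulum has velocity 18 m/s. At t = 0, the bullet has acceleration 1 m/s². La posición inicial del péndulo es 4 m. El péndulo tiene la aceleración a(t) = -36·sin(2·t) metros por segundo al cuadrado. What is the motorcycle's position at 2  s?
We need to integrate our velocity equation v(t) = -20·t^4 + 8·t^3 + 3·t^2 - 8·t - 1 1 time. Integrating velocity and using the initial condition x(0) = 3, we get x(t) = -4·t^5 + 2·t^4 + t^3 - 4·t^2 - t + 3. Using x(t) = -4·t^5 + 2·t^4 + t^3 - 4·t^2 - t + 3 and substituting t = 2, we find x = -103.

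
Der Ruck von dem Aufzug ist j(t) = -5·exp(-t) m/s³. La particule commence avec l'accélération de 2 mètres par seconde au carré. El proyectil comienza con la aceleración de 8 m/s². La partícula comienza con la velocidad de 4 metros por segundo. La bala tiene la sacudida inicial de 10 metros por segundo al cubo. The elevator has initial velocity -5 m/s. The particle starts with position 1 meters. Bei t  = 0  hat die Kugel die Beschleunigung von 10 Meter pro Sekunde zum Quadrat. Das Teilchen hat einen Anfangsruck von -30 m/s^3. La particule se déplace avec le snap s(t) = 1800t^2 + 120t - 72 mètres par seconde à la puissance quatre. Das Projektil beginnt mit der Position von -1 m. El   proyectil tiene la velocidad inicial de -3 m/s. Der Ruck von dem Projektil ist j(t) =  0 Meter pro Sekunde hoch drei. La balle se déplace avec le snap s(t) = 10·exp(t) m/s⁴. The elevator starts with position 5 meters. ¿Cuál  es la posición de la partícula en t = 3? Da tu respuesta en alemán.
Ausgehend von dem Snap s(t) = 1800·t^2 + 120·t - 72, nehmen wir 4 Integrale. Durch Integration von dem Snap und Verwendung der Anfangsbedingung j(0) = -30, erhalten wir j(t) = 600·t^3 + 60·t^2 - 72·t - 30. Das Integral von dem Ruck ist die Beschleunigung. Mit a(0) = 2 erhalten wir a(t) = 150·t^4 + 20·t^3 - 36·t^2 - 30·t + 2. Das Integral von der Beschleunigung, mit v(0) = 4, ergibt die Geschwindigkeit: v(t) = 30·t^5 + 5·t^4 - 12·t^3 - 15·t^2 + 2·t + 4. Die Stammfunktion von der Geschwindigkeit, mit x(0) = 1, ergibt die Position: x(t) = 5·t^6 + t^5 - 3·t^4 - 5·t^3 + t^2 + 4·t + 1. Aus der Gleichung für die Position x(t) = 5·t^6 + t^5 - 3·t^4 - 5·t^3 + t^2 + 4·t + 1, setzen wir t = 3 ein und erhalten x = 3532.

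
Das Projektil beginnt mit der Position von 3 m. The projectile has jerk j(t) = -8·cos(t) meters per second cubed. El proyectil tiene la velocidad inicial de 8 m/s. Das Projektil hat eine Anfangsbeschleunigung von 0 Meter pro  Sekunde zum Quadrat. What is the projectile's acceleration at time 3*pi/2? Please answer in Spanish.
Necesitamos integrar nuestra ecuación de la sacudida j(t) = -8·cos(t) 1 vez. La antiderivada de la sacudida, con a(0) = 0, da la aceleración: a(t) = -8·sin(t). De la ecuación de la aceleración a(t) = -8·sin(t), sustituimos t = 3*pi/2 para obtener a = 8.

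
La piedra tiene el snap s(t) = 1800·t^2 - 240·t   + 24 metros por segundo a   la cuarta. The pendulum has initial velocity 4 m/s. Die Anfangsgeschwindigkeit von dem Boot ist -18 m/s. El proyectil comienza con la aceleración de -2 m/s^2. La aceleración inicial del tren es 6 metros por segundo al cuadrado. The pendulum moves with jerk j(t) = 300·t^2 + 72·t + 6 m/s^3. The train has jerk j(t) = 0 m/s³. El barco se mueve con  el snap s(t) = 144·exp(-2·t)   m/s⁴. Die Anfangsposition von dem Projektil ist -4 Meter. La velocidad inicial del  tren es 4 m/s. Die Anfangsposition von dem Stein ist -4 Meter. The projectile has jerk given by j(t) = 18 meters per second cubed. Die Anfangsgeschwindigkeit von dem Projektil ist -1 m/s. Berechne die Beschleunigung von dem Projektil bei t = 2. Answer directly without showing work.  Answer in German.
Die Antwort ist 34.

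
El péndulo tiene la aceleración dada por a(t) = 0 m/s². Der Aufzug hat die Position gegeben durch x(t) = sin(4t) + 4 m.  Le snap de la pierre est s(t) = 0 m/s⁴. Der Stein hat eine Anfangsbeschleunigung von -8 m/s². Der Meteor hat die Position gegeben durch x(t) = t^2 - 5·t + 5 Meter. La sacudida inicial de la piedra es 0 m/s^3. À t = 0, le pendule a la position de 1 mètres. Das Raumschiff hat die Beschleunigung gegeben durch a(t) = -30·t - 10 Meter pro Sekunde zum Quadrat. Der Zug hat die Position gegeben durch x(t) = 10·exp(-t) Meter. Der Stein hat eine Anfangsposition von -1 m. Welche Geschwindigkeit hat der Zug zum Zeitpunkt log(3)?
Um dies zu lösen, müssen wir 1 Ableitung unserer Gleichung für die Position x(t) = 10·exp(-t) nehmen. Die Ableitung von der Position ergibt die Geschwindigkeit: v(t) = -10·exp(-t). Aus der Gleichung für die Geschwindigkeit v(t) = -10·exp(-t), setzen wir t = log(3) ein und erhalten v = -10/3.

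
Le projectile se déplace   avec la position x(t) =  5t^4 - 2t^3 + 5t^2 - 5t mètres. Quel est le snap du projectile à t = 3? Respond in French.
Nous devons dériver notre équation de la position x(t) = 5·t^4 - 2·t^3 + 5·t^2 - 5·t 4 fois. En dérivant la position, nous obtenons la vitesse: v(t) = 20·t^3 - 6·t^2 + 10·t - 5. En prenant d/dt de v(t), nous trouvons a(t) = 60·t^2 - 12·t + 10. En dérivant l'accélération, nous obtenons le jerk: j(t) = 120·t - 12. La dérivée du jerk donne le snap: s(t) = 120. Nous avons le snap s(t) = 120. En substituant t = 3: s(3) = 120.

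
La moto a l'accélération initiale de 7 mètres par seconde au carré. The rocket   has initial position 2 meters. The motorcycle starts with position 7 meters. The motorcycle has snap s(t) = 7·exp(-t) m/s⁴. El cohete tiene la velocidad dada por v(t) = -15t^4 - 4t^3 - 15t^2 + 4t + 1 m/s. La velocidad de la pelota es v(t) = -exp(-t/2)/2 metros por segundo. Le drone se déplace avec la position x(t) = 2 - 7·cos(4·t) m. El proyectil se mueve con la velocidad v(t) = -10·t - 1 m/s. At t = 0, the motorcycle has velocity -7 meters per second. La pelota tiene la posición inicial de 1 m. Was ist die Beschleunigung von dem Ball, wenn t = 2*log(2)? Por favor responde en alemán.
Ausgehend von der Geschwindigkeit v(t) = -exp(-t/2)/2, nehmen wir 1 Ableitung. Durch Ableiten von der Geschwindigkeit erhalten wir die Beschleunigung: a(t) = exp(-t/2)/4. Aus der Gleichung für die Beschleunigung a(t) = exp(-t/2)/4, setzen wir t = 2*log(2) ein und erhalten a = 1/8.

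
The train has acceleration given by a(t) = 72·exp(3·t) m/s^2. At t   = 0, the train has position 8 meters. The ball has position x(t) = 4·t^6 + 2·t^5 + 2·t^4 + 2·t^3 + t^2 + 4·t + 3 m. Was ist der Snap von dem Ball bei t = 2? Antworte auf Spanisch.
Partiendo de la posición x(t) = 4·t^6 + 2·t^5 + 2·t^4 + 2·t^3 + t^2 + 4·t + 3, tomamos 4 derivadas. La derivada de la posición da la velocidad: v(t) = 24·t^5 + 10·t^4 + 8·t^3 + 6·t^2 + 2·t + 4. Tomando d/dt de v(t), encontramos a(t) = 120·t^4 + 40·t^3 + 24·t^2 + 12·t + 2. La derivada de la aceleración da la sacudida: j(t) = 480·t^3 + 120·t^2 + 48·t + 12. Tomando d/dt de j(t), encontramos s(t) = 1440·t^2 + 240·t + 48. Usando s(t) = 1440·t^2 + 240·t + 48 y sustituyendo t = 2, encontramos s = 6288.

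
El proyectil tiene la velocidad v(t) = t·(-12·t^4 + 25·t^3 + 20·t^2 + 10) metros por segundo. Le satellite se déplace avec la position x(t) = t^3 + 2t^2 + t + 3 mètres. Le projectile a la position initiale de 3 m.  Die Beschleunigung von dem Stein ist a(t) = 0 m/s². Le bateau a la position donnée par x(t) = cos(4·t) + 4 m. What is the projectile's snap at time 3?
To solve this, we need to take 3 derivatives of our velocity equation v(t) = t·(-12·t^4 + 25·t^3 + 20·t^2 + 10). The derivative of velocity gives acceleration: a(t) = -12·t^4 + 25·t^3 + 20·t^2 + t·(-48·t^3 + 75·t^2 + 40·t) + 10. Differentiating acceleration, we get jerk: j(t) = -96·t^3 + 150·t^2 + t·(-144·t^2 + 150·t + 40) + 80·t. The derivative of jerk gives snap: s(t) = -432·t^2 + t·(150 - 288·t) + 450·t + 120. We have snap s(t) = -432·t^2 + t·(150 - 288·t) + 450·t + 120. Substituting t = 3: s(3) = -4560.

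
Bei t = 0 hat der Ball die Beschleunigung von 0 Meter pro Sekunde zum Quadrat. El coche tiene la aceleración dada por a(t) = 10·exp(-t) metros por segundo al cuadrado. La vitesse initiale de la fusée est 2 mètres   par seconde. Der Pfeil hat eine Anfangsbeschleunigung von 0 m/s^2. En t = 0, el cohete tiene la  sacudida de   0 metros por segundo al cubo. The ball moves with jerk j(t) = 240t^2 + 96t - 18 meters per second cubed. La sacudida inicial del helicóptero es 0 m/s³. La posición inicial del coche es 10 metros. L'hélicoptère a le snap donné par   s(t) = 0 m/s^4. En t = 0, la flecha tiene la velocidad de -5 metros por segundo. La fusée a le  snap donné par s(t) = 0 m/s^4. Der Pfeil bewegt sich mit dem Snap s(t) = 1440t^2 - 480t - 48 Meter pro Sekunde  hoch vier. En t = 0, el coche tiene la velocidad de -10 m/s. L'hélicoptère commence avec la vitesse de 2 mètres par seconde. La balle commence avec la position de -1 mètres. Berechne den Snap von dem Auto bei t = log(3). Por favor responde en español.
Partiendo de la aceleración a(t) = 10·exp(-t), tomamos 2 derivadas. Tomando d/dt de a(t), encontramos j(t) = -10·exp(-t). La derivada de la sacudida da el snap: s(t) = 10·exp(-t). Tenemos el snap s(t) = 10·exp(-t). Sustituyendo t = log(3): s(log(3)) = 10/3.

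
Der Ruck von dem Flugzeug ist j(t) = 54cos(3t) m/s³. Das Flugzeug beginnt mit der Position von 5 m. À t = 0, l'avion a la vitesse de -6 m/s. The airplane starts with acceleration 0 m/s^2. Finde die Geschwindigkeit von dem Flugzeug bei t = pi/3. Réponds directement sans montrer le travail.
Bei t = pi/3, v = 6.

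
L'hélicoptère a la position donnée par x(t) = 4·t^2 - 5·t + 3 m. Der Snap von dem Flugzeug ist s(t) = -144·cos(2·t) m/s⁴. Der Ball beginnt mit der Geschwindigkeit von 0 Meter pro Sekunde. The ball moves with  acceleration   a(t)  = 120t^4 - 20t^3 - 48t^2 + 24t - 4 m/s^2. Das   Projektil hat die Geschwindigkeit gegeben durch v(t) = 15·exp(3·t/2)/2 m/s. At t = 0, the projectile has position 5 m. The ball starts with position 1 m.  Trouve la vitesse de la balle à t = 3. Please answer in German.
Wir müssen das Integral unserer Gleichung für die Beschleunigung a(t) = 120·t^4 - 20·t^3 - 48·t^2 + 24·t - 4 1-mal finden. Die Stammfunktion von der Beschleunigung, mit v(0) = 0, ergibt die Geschwindigkeit: v(t) = t·(24·t^4 - 5·t^3 - 16·t^2 + 12·t - 4). Aus der Gleichung für die Geschwindigkeit v(t) = t·(24·t^4 - 5·t^3 - 16·t^2 + 12·t - 4), setzen wir t = 3 ein und erhalten v = 5091.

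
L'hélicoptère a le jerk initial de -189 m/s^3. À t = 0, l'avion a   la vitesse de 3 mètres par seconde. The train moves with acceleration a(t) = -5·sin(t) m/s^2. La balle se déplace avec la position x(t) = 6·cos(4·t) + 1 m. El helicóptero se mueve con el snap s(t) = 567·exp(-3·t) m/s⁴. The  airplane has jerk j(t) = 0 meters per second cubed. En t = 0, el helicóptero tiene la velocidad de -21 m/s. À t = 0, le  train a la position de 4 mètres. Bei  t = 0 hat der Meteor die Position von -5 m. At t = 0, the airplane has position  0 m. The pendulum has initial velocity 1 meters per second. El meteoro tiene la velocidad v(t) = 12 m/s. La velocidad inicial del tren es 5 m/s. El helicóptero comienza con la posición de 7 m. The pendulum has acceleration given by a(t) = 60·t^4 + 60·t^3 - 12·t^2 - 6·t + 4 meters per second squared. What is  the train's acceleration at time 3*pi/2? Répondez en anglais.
From the given acceleration equation a(t) = -5·sin(t), we substitute t = 3*pi/2 to get a = 5.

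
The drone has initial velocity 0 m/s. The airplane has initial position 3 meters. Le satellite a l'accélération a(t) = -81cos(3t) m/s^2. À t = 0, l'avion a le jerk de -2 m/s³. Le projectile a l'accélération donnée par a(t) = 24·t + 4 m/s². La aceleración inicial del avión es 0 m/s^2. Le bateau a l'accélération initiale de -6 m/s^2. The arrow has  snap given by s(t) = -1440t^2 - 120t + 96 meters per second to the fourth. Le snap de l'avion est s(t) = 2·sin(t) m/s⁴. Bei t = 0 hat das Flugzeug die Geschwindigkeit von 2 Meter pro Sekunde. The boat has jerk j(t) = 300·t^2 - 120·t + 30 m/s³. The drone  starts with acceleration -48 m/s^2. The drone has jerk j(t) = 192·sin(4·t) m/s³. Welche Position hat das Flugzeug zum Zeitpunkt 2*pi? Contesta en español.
Para resolver esto, necesitamos tomar 4 integrales de nuestra ecuación del snap s(t) = 2·sin(t). Integrando el snap y usando la condición inicial j(0) = -2, obtenemos j(t) = -2·cos(t). La antiderivada de la sacudida es la aceleración. Usando a(0) = 0, obtenemos a(t) = -2·sin(t). La integral de la aceleración es la velocidad. Usando v(0) = 2, obtenemos v(t) = 2·cos(t). La integral de la velocidad es la posición. Usando x(0) = 3, obtenemos x(t) = 2·sin(t) + 3. Usando x(t) = 2·sin(t) + 3 y sustituyendo t = 2*pi, encontramos x = 3.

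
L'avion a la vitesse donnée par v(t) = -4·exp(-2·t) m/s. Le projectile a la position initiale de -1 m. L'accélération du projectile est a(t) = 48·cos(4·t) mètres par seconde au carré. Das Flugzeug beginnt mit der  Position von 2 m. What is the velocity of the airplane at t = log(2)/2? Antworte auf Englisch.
We have velocity v(t) = -4·exp(-2·t). Substituting t = log(2)/2: v(log(2)/2) = -2.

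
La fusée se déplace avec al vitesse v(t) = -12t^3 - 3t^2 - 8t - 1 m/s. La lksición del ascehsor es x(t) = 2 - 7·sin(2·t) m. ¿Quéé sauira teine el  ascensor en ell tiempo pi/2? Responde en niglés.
Starting from position x(t) = 2 - 7·sin(2·t), we take 3 derivatives. Differentiating position, we get velocity: v(t) = -14·cos(2·t). The derivative of velocity gives acceleration: a(t) = 28·sin(2·t). Differentiating acceleration, we get jerk: j(t) = 56·cos(2·t). We have jerk j(t) = 56·cos(2·t). Substituting t = pi/2: j(pi/2) = -56.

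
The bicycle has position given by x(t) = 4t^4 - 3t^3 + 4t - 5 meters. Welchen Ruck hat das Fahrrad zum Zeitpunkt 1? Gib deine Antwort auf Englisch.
We must differentiate our position equation x(t) = 4·t^4 - 3·t^3 + 4·t - 5 3 times. The derivative of position gives velocity: v(t) = 16·t^3 - 9·t^2 + 4. Taking d/dt of v(t), we find a(t) = 48·t^2 - 18·t. The derivative of acceleration gives jerk: j(t) = 96·t - 18. From the given jerk equation j(t) = 96·t - 18, we substitute t = 1 to get j = 78.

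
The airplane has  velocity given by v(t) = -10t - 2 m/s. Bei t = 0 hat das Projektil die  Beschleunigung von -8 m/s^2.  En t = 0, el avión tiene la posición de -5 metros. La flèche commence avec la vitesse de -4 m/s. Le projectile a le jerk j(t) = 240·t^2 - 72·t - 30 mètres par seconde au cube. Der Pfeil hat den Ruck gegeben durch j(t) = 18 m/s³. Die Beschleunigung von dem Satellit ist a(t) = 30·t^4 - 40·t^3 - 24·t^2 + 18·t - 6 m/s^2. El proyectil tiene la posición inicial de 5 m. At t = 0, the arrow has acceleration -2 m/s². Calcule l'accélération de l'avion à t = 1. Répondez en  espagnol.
Debemos derivar nuestra ecuación de la velocidad v(t) = -10·t - 2 1 vez. La derivada de la velocidad da la aceleración: a(t) = -10. Tenemos la aceleración a(t) = -10. Sustituyendo t = 1: a(1) = -10.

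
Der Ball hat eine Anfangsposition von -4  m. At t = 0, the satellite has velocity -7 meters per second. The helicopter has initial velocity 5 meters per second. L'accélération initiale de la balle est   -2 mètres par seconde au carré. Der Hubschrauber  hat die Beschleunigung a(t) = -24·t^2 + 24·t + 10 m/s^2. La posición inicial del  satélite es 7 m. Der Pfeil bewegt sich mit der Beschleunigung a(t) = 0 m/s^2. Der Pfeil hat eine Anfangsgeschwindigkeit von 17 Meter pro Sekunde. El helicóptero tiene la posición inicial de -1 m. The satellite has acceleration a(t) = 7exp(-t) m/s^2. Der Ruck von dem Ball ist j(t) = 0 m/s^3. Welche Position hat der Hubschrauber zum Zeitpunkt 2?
Wir müssen unsere Gleichung für die Beschleunigung a(t) = -24·t^2 + 24·t + 10 2-mal integrieren. Die Stammfunktion von der Beschleunigung ist die Geschwindigkeit. Mit v(0) = 5 erhalten wir v(t) = -8·t^3 + 12·t^2 + 10·t + 5. Das Integral von der Geschwindigkeit ist die Position. Mit x(0) = -1 erhalten wir x(t) = -2·t^4 + 4·t^3 + 5·t^2 + 5·t - 1. Wir haben die Position x(t) = -2·t^4 + 4·t^3 + 5·t^2 + 5·t - 1. Durch Einsetzen von t = 2: x(2) = 29.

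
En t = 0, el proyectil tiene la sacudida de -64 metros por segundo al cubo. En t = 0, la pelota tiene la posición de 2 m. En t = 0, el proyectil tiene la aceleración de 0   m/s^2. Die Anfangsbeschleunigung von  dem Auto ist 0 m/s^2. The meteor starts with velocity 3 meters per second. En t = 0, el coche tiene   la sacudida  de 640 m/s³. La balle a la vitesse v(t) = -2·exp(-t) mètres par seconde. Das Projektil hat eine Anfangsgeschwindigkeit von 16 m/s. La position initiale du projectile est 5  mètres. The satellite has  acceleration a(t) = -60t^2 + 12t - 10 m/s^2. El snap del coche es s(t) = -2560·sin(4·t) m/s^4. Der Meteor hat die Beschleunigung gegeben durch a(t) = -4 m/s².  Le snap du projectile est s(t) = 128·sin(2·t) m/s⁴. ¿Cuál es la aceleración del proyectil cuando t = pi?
Para resolver esto, necesitamos tomar 2 antiderivadas de nuestra ecuación del snap s(t) = 128·sin(2·t). Tomando ∫s(t)dt y aplicando j(0) = -64, encontramos j(t) = -64·cos(2·t). Integrando la sacudida y usando la condición inicial a(0) = 0, obtenemos a(t) = -32·sin(2·t). De la ecuación de la aceleración a(t) = -32·sin(2·t), sustituimos t = pi para obtener a = 0.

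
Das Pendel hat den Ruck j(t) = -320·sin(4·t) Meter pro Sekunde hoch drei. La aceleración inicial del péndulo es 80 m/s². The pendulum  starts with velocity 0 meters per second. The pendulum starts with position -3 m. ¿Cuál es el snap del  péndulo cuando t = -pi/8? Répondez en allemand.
Ausgehend von dem Ruck j(t) = -320·sin(4·t), nehmen wir 1 Ableitung. Mit d/dt von j(t) finden wir s(t) = -1280·cos(4·t). Aus der Gleichung für den Snap s(t) = -1280·cos(4·t), setzen wir t = -pi/8 ein und erhalten s = 0.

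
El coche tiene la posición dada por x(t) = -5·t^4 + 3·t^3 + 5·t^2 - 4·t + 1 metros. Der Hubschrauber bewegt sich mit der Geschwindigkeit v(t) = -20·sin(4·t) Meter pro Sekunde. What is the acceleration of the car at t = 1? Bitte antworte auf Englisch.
Starting from position x(t) = -5·t^4 + 3·t^3 + 5·t^2 - 4·t + 1, we take 2 derivatives. The derivative of position gives velocity: v(t) = -20·t^3 + 9·t^2 + 10·t - 4. Differentiating velocity, we get acceleration: a(t) = -60·t^2 + 18·t + 10. We have acceleration a(t) = -60·t^2 + 18·t + 10. Substituting t = 1: a(1) = -32.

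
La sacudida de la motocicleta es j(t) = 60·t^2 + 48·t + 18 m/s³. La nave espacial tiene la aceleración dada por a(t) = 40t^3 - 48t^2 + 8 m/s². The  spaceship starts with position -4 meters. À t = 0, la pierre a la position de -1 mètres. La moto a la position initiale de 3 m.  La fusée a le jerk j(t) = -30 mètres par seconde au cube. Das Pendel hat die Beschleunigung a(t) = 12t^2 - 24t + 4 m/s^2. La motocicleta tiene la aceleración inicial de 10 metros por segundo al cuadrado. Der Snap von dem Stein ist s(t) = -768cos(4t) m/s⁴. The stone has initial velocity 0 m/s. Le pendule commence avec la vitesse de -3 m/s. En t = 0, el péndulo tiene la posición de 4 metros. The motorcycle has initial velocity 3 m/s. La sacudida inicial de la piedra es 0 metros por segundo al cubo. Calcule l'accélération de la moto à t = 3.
En partant du jerk j(t) = 60·t^2 + 48·t + 18, nous prenons 1 intégrale. En prenant ∫j(t)dt et en appliquant a(0) = 10, nous trouvons a(t) = 20·t^3 + 24·t^2 + 18·t + 10. De l'équation de l'accélération a(t) = 20·t^3 + 24·t^2 + 18·t + 10, nous substituons t = 3 pour obtenir a = 820.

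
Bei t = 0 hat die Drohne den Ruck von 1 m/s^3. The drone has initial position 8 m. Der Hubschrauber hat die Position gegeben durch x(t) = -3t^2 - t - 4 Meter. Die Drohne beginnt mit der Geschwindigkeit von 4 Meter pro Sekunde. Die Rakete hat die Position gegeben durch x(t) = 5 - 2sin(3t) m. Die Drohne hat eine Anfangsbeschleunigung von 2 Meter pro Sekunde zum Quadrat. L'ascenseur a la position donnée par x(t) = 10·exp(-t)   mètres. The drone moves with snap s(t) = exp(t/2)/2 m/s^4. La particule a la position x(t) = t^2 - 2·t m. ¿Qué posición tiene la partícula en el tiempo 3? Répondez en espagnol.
Usando x(t) = t^2 - 2·t y sustituyendo t = 3, encontramos x = 3.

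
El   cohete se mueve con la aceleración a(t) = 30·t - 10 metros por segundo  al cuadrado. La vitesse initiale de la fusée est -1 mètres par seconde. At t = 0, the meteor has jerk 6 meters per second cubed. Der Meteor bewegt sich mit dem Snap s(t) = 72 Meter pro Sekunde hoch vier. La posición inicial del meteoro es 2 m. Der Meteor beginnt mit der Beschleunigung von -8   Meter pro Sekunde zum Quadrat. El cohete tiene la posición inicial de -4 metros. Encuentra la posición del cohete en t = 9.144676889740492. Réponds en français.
Nous devons trouver la primitive de notre équation de l'accélération a(t) = 30·t - 10 2 fois. En intégrant l'accélération et en utilisant la condition initiale v(0) = -1, nous obtenons v(t) = 15·t^2 - 10·t - 1. En intégrant la vitesse et en utilisant la condition initiale x(0) = -4, nous obtenons x(t) = 5·t^3 - 5·t^2 - t - 4. De l'équation de la position x(t) = 5·t^3 - 5·t^2 - t - 4, nous substituons t = 9.144676889740492 pour obtenir x = 3392.35304783456.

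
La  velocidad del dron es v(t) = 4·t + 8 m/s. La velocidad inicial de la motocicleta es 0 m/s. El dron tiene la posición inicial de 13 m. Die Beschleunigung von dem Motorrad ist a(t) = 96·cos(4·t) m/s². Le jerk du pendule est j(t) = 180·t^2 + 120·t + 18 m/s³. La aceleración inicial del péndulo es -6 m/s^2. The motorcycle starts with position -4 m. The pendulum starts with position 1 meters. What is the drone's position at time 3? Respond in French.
Nous devons intégrer notre équation de la vitesse v(t) = 4·t + 8 1 fois. L'intégrale de la vitesse, avec x(0) = 13, donne la position: x(t) = 2·t^2 + 8·t + 13. De l'équation de la position x(t) = 2·t^2 + 8·t + 13, nous substituons t = 3 pour obtenir x = 55.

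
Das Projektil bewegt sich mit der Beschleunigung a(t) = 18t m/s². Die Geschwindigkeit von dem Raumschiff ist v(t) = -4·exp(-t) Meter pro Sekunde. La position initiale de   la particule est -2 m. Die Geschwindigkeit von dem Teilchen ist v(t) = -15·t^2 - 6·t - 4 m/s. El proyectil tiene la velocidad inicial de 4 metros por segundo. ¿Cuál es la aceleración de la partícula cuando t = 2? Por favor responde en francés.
Nous devons dériver notre équation de la vitesse v(t) = -15·t^2 - 6·t - 4 1 fois. En dérivant la vitesse, nous obtenons l'accélération: a(t) = -30·t - 6. De l'équation de l'accélération a(t) = -30·t - 6, nous substituons t = 2 pour obtenir a = -66.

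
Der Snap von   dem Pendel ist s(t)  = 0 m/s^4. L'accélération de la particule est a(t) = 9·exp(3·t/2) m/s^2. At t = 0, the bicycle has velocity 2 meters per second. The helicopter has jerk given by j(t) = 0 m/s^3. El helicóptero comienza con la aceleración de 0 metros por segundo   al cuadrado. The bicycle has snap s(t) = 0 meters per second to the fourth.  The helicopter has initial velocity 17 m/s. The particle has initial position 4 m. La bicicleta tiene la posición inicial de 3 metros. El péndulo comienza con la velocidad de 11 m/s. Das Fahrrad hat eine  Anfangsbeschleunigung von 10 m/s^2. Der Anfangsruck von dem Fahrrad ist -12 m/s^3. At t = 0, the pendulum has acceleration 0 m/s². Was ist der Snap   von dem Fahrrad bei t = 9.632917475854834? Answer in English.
Using s(t) = 0 and substituting t = 9.632917475854834, we find s = 0.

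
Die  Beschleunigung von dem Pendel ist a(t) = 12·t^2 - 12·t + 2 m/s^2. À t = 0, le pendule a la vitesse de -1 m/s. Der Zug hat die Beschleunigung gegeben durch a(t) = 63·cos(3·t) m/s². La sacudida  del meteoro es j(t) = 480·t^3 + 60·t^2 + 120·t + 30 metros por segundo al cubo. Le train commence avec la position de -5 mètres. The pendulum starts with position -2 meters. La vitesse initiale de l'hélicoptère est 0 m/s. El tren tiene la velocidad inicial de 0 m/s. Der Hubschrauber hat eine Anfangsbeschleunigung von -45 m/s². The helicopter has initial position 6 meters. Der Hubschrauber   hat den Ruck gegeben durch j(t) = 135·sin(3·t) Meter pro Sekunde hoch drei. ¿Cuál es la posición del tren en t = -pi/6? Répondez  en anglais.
To find the answer, we compute 2 antiderivatives of a(t) = 63·cos(3·t). Finding the integral of a(t) and using v(0) = 0: v(t) = 21·sin(3·t). Integrating velocity and using the initial condition x(0) = -5, we get x(t) = 2 - 7·cos(3·t). From the given position equation x(t) = 2 - 7·cos(3·t), we substitute t = -pi/6 to get x = 2.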